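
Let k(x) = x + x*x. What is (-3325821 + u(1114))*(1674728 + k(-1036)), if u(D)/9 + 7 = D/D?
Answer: -9136138714500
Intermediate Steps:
u(D) = -54 (u(D) = -63 + 9*(D/D) = -63 + 9*1 = -63 + 9 = -54)
k(x) = x + x**2
(-3325821 + u(1114))*(1674728 + k(-1036)) = (-3325821 - 54)*(1674728 - 1036*(1 - 1036)) = -3325875*(1674728 - 1036*(-1035)) = -3325875*(1674728 + 1072260) = -3325875*2746988 = -9136138714500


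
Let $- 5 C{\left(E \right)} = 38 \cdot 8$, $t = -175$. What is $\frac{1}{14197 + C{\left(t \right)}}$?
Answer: $\frac{5}{70681} \approx 7.074 \cdot 10^{-5}$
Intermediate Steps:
$C{\left(E \right)} = - \frac{304}{5}$ ($C{\left(E \right)} = - \frac{38 \cdot 8}{5} = \left(- \frac{1}{5}\right) 304 = - \frac{304}{5}$)
$\frac{1}{14197 + C{\left(t \right)}} = \frac{1}{14197 - \frac{304}{5}} = \frac{1}{\frac{70681}{5}} = \frac{5}{70681}$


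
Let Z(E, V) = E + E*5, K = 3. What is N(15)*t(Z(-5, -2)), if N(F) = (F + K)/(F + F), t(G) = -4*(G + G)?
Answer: 144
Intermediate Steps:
Z(E, V) = 6*E (Z(E, V) = E + 5*E = 6*E)
t(G) = -8*G
N(F) = (3 + F)/(2*F) (N(F) = (F + 3)/(F + F) = (3 + F)/((2*F)) = (3 + F)*(1/(2*F)) = (3 + F)/(2*F))
N(15)*t(Z(-5, -2)) = ((½)*(3 + 15)/15)*(-48*(-5)) = ((½)*(1/15)*18)*(-8*(-30)) = (⅗)*240 = 144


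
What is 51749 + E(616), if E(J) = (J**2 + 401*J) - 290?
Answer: 677931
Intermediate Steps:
E(J) = -290 + J**2 + 401*J
51749 + E(616) = 51749 + (-290 + 616**2 + 401*616) = 51749 + (-290 + 379456 + 247016) = 51749 + 626182 = 677931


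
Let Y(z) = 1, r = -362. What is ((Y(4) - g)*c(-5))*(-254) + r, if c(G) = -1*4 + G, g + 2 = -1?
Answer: 8782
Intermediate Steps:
g = -3 (g = -2 - 1 = -3)
c(G) = -4 + G
((Y(4) - g)*c(-5))*(-254) + r = ((1 - 1*(-3))*(-4 - 5))*(-254) - 362 = ((1 + 3)*(-9))*(-254) - 362 = (4*(-9))*(-254) - 362 = -36*(-254) - 362 = 9144 - 362 = 8782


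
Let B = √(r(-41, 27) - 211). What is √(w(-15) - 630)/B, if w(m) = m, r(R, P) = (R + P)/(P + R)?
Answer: √602/14 ≈ 1.7525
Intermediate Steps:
r(R, P) = 1 (r(R, P) = (P + R)/(P + R) = 1)
B = I*√210 (B = √(1 - 211) = √(-210) = I*√210 ≈ 14.491*I)
√(w(-15) - 630)/B = √(-15 - 630)/((I*√210)) = √(-645)*(-I*√210/210) = (I*√645)*(-I*√210/210) = √602/14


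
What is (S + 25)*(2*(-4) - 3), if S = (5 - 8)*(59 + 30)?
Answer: 2662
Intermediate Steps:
S = -267 (S = -3*89 = -267)
(S + 25)*(2*(-4) - 3) = (-267 + 25)*(2*(-4) - 3) = -242*(-8 - 3) = -242*(-11) = 2662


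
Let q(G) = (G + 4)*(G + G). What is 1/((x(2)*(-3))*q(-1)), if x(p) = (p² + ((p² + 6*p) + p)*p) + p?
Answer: 1/756 ≈ 0.0013228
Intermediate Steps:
x(p) = p + p² + p*(p² + 7*p) (x(p) = (p² + (p² + 7*p)*p) + p = (p² + p*(p² + 7*p)) + p = p + p² + p*(p² + 7*p))
q(G) = 2*G*(4 + G) (q(G) = (4 + G)*(2*G) = 2*G*(4 + G))
1/((x(2)*(-3))*q(-1)) = 1/(((2*(1 + 2² + 8*2))*(-3))*(2*(-1)*(4 - 1))) = 1/(((2*(1 + 4 + 16))*(-3))*(2*(-1)*3)) = 1/(((2*21)*(-3))*(-6)) = 1/((42*(-3))*(-6)) = 1/(-126*(-6)) = 1/756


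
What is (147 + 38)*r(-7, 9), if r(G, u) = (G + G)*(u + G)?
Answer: -5180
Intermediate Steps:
r(G, u) = 2*G*(G + u) (r(G, u) = (2*G)*(G + u) = 2*G*(G + u))
(147 + 38)*r(-7, 9) = (147 + 38)*(2*(-7)*(-7 + 9)) = 185*(2*(-7)*2) = 185*(-28) = -5180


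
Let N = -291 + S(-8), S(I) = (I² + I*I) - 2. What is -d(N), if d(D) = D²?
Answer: -27225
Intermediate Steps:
S(I) = -2 + 2*I² (S(I) = (I² + I²) - 2 = 2*I² - 2 = -2 + 2*I²)
N = -165 (N = -291 + (-2 + 2*(-8)²) = -291 + (-2 + 2*64) = -291 + (-2 + 128) = -291 + 126 = -165)
-d(N) = -1*(-165)² = -1*27225 = -27225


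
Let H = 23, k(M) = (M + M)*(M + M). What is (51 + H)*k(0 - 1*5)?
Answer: 7400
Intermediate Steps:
k(M) = 4*M**2 (k(M) = (2*M)*(2*M) = 4*M**2)
(51 + H)*k(0 - 1*5) = (51 + 23)*(4*(0 - 1*5)**2) = 74*(4*(0 - 5)**2) = 74*(4*(-5)**2) = 74*(4*25) = 74*100 = 7400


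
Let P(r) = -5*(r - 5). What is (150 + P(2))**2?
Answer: 27225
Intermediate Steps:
P(r) = 25 - 5*r (P(r) = -5*(-5 + r) = 25 - 5*r)
(150 + P(2))**2 = (150 + (25 - 5*2))**2 = (150 + (25 - 10))**2 = (150 + 15)**2 = 165**2 = 27225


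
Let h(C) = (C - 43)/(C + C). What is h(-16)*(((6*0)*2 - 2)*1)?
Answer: -59/16 ≈ -3.6875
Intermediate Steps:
h(C) = (-43 + C)/(2*C) (h(C) = (-43 + C)/((2*C)) = (-43 + C)*(1/(2*C)) = (-43 + C)/(2*C))
h(-16)*(((6*0)*2 - 2)*1) = ((½)*(-43 - 16)/(-16))*(((6*0)*2 - 2)*1) = ((½)*(-1/16)*(-59))*((0*2 - 2)*1) = 59*((0 - 2)*1)/32 = 59*(-2*1)/32 = (59/32)*(-2) = -59/16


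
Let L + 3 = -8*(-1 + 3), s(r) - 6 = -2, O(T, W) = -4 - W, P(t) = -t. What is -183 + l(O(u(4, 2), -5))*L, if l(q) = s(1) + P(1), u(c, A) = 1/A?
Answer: -240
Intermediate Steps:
s(r) = 4 (s(r) = 6 - 2 = 4)
l(q) = 3 (l(q) = 4 - 1*1 = 4 - 1 = 3)
L = -19 (L = -3 - 8*(-1 + 3) = -3 - 8*2 = -3 - 16 = -19)
-183 + l(O(u(4, 2), -5))*L = -183 + 3*(-19) = -183 - 57 = -240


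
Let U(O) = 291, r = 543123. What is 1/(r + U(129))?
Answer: 1/543414 ≈ 1.8402e-6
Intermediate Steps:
1/(r + U(129)) = 1/(543123 + 291) = 1/543414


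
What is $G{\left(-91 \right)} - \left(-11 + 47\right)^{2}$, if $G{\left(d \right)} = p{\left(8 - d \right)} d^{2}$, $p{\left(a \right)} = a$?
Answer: $818523$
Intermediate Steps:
$G{\left(d \right)} = d^{2} \left(8 - d\right)$ ($G{\left(d \right)} = \left(8 - d\right) d^{2} = d^{2} \left(8 - d\right)$)
$G{\left(-91 \right)} - \left(-11 + 47\right)^{2} = \left(-91\right)^{2} \left(8 - -91\right) - \left(-11 + 47\right)^{2} = 8281 \left(8 + 91\right) - 36^{2} = 8281 \cdot 99 - 1296 = 819819 - 1296 = 818523$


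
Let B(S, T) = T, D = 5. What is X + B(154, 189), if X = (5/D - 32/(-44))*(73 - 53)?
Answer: 2459/11 ≈ 223.55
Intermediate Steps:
X = 380/11 (X = (5/5 - 32/(-44))*(73 - 53) = (5*(⅕) - 32*(-1/44))*20 = (1 + 8/11)*20 = (19/11)*20 = 380/11 ≈ 34.545)
X + B(154, 189) = 380/11 + 189 = 2459/11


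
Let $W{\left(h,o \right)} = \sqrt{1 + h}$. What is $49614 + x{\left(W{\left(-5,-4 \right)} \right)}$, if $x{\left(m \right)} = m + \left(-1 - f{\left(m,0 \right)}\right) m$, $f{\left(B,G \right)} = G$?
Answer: $49614$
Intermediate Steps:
$x{\left(m \right)} = 0$ ($x{\left(m \right)} = m + \left(-1 - 0\right) m = m + \left(-1 + 0\right) m = m - m = 0$)
$49614 + x{\left(W{\left(-5,-4 \right)} \right)} = 49614 + 0 = 49614$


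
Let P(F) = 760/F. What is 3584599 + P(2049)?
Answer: 7344844111/2049 ≈ 3.5846e+6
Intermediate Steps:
3584599 + P(2049) = 3584599 + 760/2049 = 7344844111/2049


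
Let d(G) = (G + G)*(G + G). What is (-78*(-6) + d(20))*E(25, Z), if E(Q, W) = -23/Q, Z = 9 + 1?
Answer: -47564/25 ≈ -1902.6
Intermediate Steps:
Z = 10
d(G) = 4*G**2 (d(G) = (2*G)*(2*G) = 4*G**2)
(-78*(-6) + d(20))*E(25, Z) = (-78*(-6) + 4*20**2)*(-23/25) = (468 + 4*400)*(-23*1/25) = (468 + 1600)*(-23/25) = 2068*(-23/25) = -47564/25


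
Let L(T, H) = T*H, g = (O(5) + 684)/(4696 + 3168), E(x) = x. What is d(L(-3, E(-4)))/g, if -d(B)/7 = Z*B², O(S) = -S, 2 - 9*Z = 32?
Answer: 3774720/97 ≈ 38915.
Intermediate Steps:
Z = -10/3 (Z = 2/9 - ⅑*32 = 2/9 - 32/9 = -10/3 ≈ -3.3333)
g = 679/7864 (g = (-1*5 + 684)/(4696 + 3168) = (-5 + 684)/7864 = 679*(1/7864) = 679/7864 ≈ 0.086343)
L(T, H) = H*T
d(B) = 70*B²/3 (d(B) = -(-70)*B²/3 = 70*B²/3)
d(L(-3, E(-4)))/g = (70*(-4*(-3))²/3)/(679/7864) = ((70/3)*12²)*(7864/679) = ((70/3)*144)*(7864/679) = 3360*(7864/679) = 3774720/97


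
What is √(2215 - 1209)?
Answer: √1006 ≈ 31.717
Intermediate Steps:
√(2215 - 1209) = √1006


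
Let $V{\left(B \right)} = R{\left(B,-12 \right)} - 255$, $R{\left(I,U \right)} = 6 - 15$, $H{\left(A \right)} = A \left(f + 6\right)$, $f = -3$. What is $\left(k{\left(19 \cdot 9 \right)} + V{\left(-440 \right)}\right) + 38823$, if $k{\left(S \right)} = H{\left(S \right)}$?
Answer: $39072$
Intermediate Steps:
$H{\left(A \right)} = 3 A$ ($H{\left(A \right)} = A \left(-3 + 6\right) = A 3 = 3 A$)
$R{\left(I,U \right)} = -9$ ($R{\left(I,U \right)} = 6 - 15 = -9$)
$V{\left(B \right)} = -264$ ($V{\left(B \right)} = -9 - 255 = -264$)
$k{\left(S \right)} = 3 S$
$\left(k{\left(19 \cdot 9 \right)} + V{\left(-440 \right)}\right) + 38823 = \left(3 \cdot 19 \cdot 9 - 264\right) + 38823 = \left(3 \cdot 171 - 264\right) + 38823 = \left(513 - 264\right) + 38823 = 249 + 38823 = 39072$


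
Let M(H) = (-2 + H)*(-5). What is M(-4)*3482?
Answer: 104460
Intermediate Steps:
M(H) = 10 - 5*H
M(-4)*3482 = (10 - 5*(-4))*3482 = (10 + 20)*3482 = 30*3482 = 104460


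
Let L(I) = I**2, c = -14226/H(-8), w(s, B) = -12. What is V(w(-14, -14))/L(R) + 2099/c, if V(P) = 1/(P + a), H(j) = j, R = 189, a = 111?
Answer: 9897148399/8384754609 ≈ 1.1804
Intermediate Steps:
V(P) = 1/(111 + P) (V(P) = 1/(P + 111) = 1/(111 + P))
c = 7113/4 (c = -14226/(-8) = -14226*(-1/8) = 7113/4 ≈ 1778.3)
V(w(-14, -14))/L(R) + 2099/c = 1/((111 - 12)*(189**2)) + 2099/(7113/4) = 1/(99*35721) + 2099*(4/7113) = (1/99)*(1/35721) + 8396/7113 = 1/3536379 + 8396/7113 = 9897148399/8384754609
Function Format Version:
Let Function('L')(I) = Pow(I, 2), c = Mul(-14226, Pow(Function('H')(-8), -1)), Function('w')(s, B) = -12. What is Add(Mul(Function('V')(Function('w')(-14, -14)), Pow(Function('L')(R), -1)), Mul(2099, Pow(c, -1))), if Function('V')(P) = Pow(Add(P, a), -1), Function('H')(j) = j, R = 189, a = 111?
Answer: Rational(9897148399, 8384754609) ≈ 1.1804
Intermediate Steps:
Function('V')(P) = Pow(Add(111, P), -1) (Function('V')(P) = Pow(Add(P, 111), -1) = Pow(Add(111, P), -1))
c = Rational(7113, 4) (c = Mul(-14226, Pow(-8, -1)) = Mul(-14226, Rational(-1, 8)) = Rational(7113, 4) ≈ 1778.3)
Add(Mul(Function('V')(Function('w')(-14, -14)), Pow(Function('L')(R), -1)), Mul(2099, Pow(c, -1))) = Add(Mul(Pow(Add(111, -12), -1), Pow(Pow(189, 2), -1)), Mul(2099, Pow(Rational(7113, 4), -1))) = Add(Mul(Pow(99, -1), Pow(35721, -1)), Mul(2099, Rational(4, 7113))) = Add(Mul(Rational(1, 99), Rational(1, 35721)), Rational(8396, 7113)) = Add(Rational(1, 3536379), Rational(8396, 7113)) = Rational(9897148399, 8384754609)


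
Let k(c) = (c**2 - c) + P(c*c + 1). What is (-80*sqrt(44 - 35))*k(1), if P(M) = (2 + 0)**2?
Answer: -960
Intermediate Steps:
P(M) = 4 (P(M) = 2**2 = 4)
k(c) = 4 + c**2 - c (k(c) = (c**2 - c) + 4 = 4 + c**2 - c)
(-80*sqrt(44 - 35))*k(1) = (-80*sqrt(44 - 35))*(4 + 1**2 - 1*1) = (-80*sqrt(9))*(4 + 1 - 1) = -80*3*4 = -240*4 = -960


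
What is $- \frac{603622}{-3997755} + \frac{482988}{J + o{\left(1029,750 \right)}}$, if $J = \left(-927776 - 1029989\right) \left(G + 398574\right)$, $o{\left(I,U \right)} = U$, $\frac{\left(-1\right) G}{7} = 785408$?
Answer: $\frac{60260785614355805}{399103710272917974} \approx 0.15099$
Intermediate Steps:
$G = -5497856$ ($G = \left(-7\right) 785408 = -5497856$)
$J = 9983195824730$ ($J = \left(-927776 - 1029989\right) \left(-5497856 + 398574\right) = \left(-1957765\right) \left(-5099282\right) = 9983195824730$)
$- \frac{603622}{-3997755} + \frac{482988}{J + o{\left(1029,750 \right)}} = - \frac{603622}{-3997755} + \frac{482988}{9983195824730 + 750} = \left(-603622\right) \left(- \frac{1}{3997755}\right) + \frac{482988}{9983195825480} = \frac{603622}{3997755} + 482988 \cdot \frac{1}{9983195825480} = \frac{603622}{3997755} + \frac{120747}{2495798956370} = \frac{60260785614355805}{399103710272917974}$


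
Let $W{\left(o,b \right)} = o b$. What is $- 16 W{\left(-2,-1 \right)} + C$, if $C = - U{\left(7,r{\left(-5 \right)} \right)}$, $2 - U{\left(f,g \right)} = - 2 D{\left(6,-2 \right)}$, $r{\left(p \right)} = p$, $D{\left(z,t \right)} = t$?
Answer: $-30$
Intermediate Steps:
$W{\left(o,b \right)} = b o$
$U{\left(f,g \right)} = -2$ ($U{\left(f,g \right)} = 2 - \left(-2\right) \left(-2\right) = 2 - 4 = -2$)
$C = 2$ ($C = \left(-1\right) \left(-2\right) = 2$)
$- 16 W{\left(-2,-1 \right)} + C = - 16 \left(\left(-1\right) \left(-2\right)\right) + 2 = \left(-16\right) 2 + 2 = -32 + 2 = -30$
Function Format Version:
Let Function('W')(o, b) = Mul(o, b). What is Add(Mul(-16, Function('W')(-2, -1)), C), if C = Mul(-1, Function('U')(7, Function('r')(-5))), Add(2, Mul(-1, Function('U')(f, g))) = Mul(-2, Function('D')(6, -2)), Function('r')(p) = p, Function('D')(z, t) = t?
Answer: -30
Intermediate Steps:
Function('W')(o, b) = Mul(b, o)
Function('U')(f, g) = -2 (Function('U')(f, g) = Add(2, Mul(-1, Mul(-2, -2))) = Add(2, Mul(-1, 4)) = Add(2, -4) = -2)
C = 2 (C = Mul(-1, -2) = 2)
Add(Mul(-16, Function('W')(-2, -1)), C) = Add(Mul(-16, Mul(-1, -2)), 2) = Add(Mul(-16, 2), 2) = Add(-32, 2) = -30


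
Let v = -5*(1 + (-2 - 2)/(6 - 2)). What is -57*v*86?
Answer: 0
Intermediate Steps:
v = 0 (v = -5*(1 - 4/4) = -5*(1 - 4*¼) = -5*(1 - 1) = -5*0 = 0)
-57*v*86 = -57*0*86 = 0*86 = 0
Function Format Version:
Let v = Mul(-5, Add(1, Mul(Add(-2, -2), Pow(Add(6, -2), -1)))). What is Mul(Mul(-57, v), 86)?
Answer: 0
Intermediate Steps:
v = 0 (v = Mul(-5, Add(1, Mul(-4, Pow(4, -1)))) = Mul(-5, Add(1, Mul(-4, Rational(1, 4)))) = Mul(-5, Add(1, -1)) = Mul(-5, 0) = 0)
Mul(Mul(-57, v), 86) = Mul(Mul(-57, 0), 86) = Mul(0, 86) = 0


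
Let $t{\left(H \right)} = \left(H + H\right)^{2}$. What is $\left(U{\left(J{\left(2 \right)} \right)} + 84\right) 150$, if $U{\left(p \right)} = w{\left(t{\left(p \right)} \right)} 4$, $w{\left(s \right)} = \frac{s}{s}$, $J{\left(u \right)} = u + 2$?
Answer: $13200$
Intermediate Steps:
$t{\left(H \right)} = 4 H^{2}$ ($t{\left(H \right)} = \left(2 H\right)^{2} = 4 H^{2}$)
$J{\left(u \right)} = 2 + u$
$w{\left(s \right)} = 1$
$U{\left(p \right)} = 4$ ($U{\left(p \right)} = 1 \cdot 4 = 4$)
$\left(U{\left(J{\left(2 \right)} \right)} + 84\right) 150 = \left(4 + 84\right) 150 = 88 \cdot 150 = 13200$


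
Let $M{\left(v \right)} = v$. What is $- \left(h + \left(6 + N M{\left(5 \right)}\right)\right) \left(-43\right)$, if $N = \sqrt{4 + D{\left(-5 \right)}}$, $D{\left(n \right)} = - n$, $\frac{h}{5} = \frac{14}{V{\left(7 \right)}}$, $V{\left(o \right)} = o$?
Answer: $1333$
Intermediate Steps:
$h = 10$ ($h = 5 \cdot \frac{14}{7} = 5 \cdot 14 \cdot \frac{1}{7} = 5 \cdot 2 = 10$)
$N = 3$ ($N = \sqrt{4 - -5} = \sqrt{4 + 5} = \sqrt{9} = 3$)
$- \left(h + \left(6 + N M{\left(5 \right)}\right)\right) \left(-43\right) = - \left(10 + \left(6 + 3 \cdot 5\right)\right) \left(-43\right) = - \left(10 + \left(6 + 15\right)\right) \left(-43\right) = - \left(10 + 21\right) \left(-43\right) = - 31 \left(-43\right) = \left(-1\right) \left(-1333\right) = 1333$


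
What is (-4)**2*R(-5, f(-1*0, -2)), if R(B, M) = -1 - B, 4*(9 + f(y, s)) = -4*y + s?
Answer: 64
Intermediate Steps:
f(y, s) = -9 - y + s/4 (f(y, s) = -9 + (-4*y + s)/4 = -9 + (s - 4*y)/4 = -9 + (-y + s/4) = -9 - y + s/4)
(-4)**2*R(-5, f(-1*0, -2)) = (-4)**2*(-1 - 1*(-5)) = 16*(-1 + 5) = 16*4 = 64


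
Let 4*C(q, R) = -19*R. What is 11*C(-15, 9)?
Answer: -1881/4 ≈ -470.25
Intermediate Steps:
C(q, R) = -19*R/4 (C(q, R) = (-19*R)/4 = -19*R/4)
11*C(-15, 9) = 11*(-19/4*9) = 11*(-171/4) = -1881/4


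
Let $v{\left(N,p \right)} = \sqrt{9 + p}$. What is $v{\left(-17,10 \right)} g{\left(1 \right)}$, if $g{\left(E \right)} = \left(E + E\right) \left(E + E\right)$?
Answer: $4 \sqrt{19} \approx 17.436$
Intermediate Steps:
$g{\left(E \right)} = 4 E^{2}$ ($g{\left(E \right)} = 2 E 2 E = 4 E^{2}$)
$v{\left(-17,10 \right)} g{\left(1 \right)} = \sqrt{9 + 10} \cdot 4 \cdot 1^{2} = \sqrt{19} \cdot 4 \cdot 1 = \sqrt{19} \cdot 4 = 4 \sqrt{19}$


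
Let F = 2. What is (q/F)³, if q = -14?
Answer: -343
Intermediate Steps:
(q/F)³ = (-14/2)³ = (-14*½)³ = (-7)³ = -343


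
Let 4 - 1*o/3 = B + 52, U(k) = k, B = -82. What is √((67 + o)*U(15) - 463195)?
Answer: 2*I*√115165 ≈ 678.72*I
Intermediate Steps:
o = 102 (o = 12 - 3*(-82 + 52) = 12 - 3*(-30) = 12 + 90 = 102)
√((67 + o)*U(15) - 463195) = √((67 + 102)*15 - 463195) = √(169*15 - 463195) = √(2535 - 463195) = √(-460660) = 2*I*√115165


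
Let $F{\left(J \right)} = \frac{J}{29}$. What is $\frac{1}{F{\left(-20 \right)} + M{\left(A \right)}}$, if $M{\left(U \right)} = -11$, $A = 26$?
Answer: $- \frac{29}{339} \approx -0.085546$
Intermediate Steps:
$F{\left(J \right)} = \frac{J}{29}$ ($F{\left(J \right)} = J \frac{1}{29} = \frac{J}{29}$)
$\frac{1}{F{\left(-20 \right)} + M{\left(A \right)}} = \frac{1}{\frac{1}{29} \left(-20\right) - 11} = \frac{1}{- \frac{20}{29} - 11} = \frac{1}{- \frac{339}{29}} = - \frac{29}{339}$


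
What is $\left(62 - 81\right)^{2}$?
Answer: $361$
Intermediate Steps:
$\left(62 - 81\right)^{2} = \left(-19\right)^{2} = 361$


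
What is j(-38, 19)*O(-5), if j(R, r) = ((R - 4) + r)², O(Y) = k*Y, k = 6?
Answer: -15870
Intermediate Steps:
O(Y) = 6*Y
j(R, r) = (-4 + R + r)² (j(R, r) = ((-4 + R) + r)² = (-4 + R + r)²)
j(-38, 19)*O(-5) = (-4 - 38 + 19)²*(6*(-5)) = (-23)²*(-30) = 529*(-30) = -15870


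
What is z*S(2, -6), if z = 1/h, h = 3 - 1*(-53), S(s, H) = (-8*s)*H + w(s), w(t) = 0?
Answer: 12/7 ≈ 1.7143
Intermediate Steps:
S(s, H) = -8*H*s (S(s, H) = (-8*s)*H + 0 = -8*H*s + 0 = -8*H*s)
h = 56 (h = 3 + 53 = 56)
z = 1/56 ≈ 0.017857
z*S(2, -6) = (-8*(-6)*2)/56 = (1/56)*96 = 12/7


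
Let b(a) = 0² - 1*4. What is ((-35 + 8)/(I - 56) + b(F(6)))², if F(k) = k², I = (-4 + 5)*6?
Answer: 29929/2500 ≈ 11.972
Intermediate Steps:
I = 6 (I = 1*6 = 6)
b(a) = -4 (b(a) = 0 - 4 = -4)
((-35 + 8)/(I - 56) + b(F(6)))² = ((-35 + 8)/(6 - 56) - 4)² = (-27/(-50) - 4)² = (-27*(-1/50) - 4)² = (27/50 - 4)² = (-173/50)² = 29929/2500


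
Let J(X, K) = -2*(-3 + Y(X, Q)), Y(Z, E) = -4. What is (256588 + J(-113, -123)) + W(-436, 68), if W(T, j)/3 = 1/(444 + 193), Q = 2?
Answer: 163455477/637 ≈ 2.5660e+5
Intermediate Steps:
W(T, j) = 3/637 (W(T, j) = 3/(444 + 193) = 3/637)
J(X, K) = 14 (J(X, K) = -2*(-3 - 4) = -2*(-7) = 14)
(256588 + J(-113, -123)) + W(-436, 68) = (256588 + 14) + 3/637 = 256602 + 3/637 = 163455477/637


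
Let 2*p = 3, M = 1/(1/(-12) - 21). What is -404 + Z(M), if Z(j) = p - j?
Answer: -203641/506 ≈ -402.45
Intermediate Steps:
M = -12/253 (M = 1/(-1/12 - 21) = 1/(-253/12) = -12/253 ≈ -0.047431)
p = 3/2 (p = (½)*3 = 3/2 ≈ 1.5000)
Z(j) = 3/2 - j
-404 + Z(M) = -404 + (3/2 - 1*(-12/253)) = -404 + (3/2 + 12/253) = -404 + 783/506 = -203641/506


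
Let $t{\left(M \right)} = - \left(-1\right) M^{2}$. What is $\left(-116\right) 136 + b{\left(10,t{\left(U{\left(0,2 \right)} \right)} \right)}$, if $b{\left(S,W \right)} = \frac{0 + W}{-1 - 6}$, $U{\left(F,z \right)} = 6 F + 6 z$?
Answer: $- \frac{110576}{7} \approx -15797.0$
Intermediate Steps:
$t{\left(M \right)} = M^{2}$
$b{\left(S,W \right)} = - \frac{W}{7}$ ($b{\left(S,W \right)} = \frac{W}{-7} = W \left(- \frac{1}{7}\right) = - \frac{W}{7}$)
$\left(-116\right) 136 + b{\left(10,t{\left(U{\left(0,2 \right)} \right)} \right)} = \left(-116\right) 136 - \frac{\left(6 \cdot 0 + 6 \cdot 2\right)^{2}}{7} = -15776 - \frac{\left(0 + 12\right)^{2}}{7} = -15776 - \frac{12^{2}}{7} = -15776 - \frac{144}{7} = - \frac{110576}{7}$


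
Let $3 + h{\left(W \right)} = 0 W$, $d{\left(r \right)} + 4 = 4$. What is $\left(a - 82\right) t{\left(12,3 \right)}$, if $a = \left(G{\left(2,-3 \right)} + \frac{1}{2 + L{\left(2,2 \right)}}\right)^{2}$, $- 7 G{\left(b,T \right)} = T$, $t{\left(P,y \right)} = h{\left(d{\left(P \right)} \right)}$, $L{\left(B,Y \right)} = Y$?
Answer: $\frac{191781}{784} \approx 244.62$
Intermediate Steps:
$d{\left(r \right)} = 0$ ($d{\left(r \right)} = -4 + 4 = 0$)
$h{\left(W \right)} = -3$ ($h{\left(W \right)} = -3 + 0 W = -3 + 0 = -3$)
$t{\left(P,y \right)} = -3$
$G{\left(b,T \right)} = - \frac{T}{7}$
$a = \frac{361}{784}$ ($a = \left(\left(- \frac{1}{7}\right) \left(-3\right) + \frac{1}{2 + 2}\right)^{2} = \left(\frac{3}{7} + \frac{1}{4}\right)^{2} = \left(\frac{19}{28}\right)^{2} = \frac{361}{784} \approx 0.46046$)
$\left(a - 82\right) t{\left(12,3 \right)} = \left(\frac{361}{784} - 82\right) \left(-3\right) = \left(- \frac{63927}{784}\right) \left(-3\right) = \frac{191781}{784}$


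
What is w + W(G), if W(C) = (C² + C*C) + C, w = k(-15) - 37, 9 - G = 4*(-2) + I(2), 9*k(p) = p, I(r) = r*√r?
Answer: 1717/3 - 138*√2 ≈ 377.17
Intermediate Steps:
I(r) = r^(3/2)
k(p) = p/9
G = 17 - 2*√2 (G = 9 - (4*(-2) + 2^(3/2)) = 9 - (-8 + 2*√2) = 9 + (8 - 2*√2) = 17 - 2*√2 ≈ 14.172)
w = -116/3 (w = (⅑)*(-15) - 37 = -5/3 - 37 = -116/3 ≈ -38.667)
W(C) = C + 2*C² (W(C) = (C² + C²) + C = 2*C² + C = C + 2*C²)
w + W(G) = -116/3 + (17 - 2*√2)*(1 + 2*(17 - 2*√2)) = -116/3 + (17 - 2*√2)*(1 + (34 - 4*√2)) = -116/3 + (17 - 2*√2)*(35 - 4*√2)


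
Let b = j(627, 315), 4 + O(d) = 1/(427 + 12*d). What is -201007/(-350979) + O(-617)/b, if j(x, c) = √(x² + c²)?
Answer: 201007/350979 - 9303*√54706/381683762 ≈ 0.56700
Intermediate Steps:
O(d) = -4 + 1/(427 + 12*d)
j(x, c) = √(c² + x²)
b = 3*√54706 (b = √(315² + 627²) = √(99225 + 393129) = √492354 = 3*√54706 ≈ 701.68)
-201007/(-350979) + O(-617)/b = -201007/(-350979) + (3*(-569 - 16*(-617))/(427 + 12*(-617)))/((3*√54706)) = -201007*(-1/350979) + (3*(-569 + 9872)/(427 - 7404))*(√54706/164118) = 201007/350979 + (3*9303/(-6977))*(√54706/164118) = 201007/350979 + (3*(-1/6977)*9303)*(√54706/164118) = 201007/350979 - 9303*√54706/381683762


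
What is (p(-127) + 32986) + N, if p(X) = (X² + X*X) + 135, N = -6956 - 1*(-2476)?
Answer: 60899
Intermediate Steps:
N = -4480 (N = -6956 + 2476 = -4480)
p(X) = 135 + 2*X² (p(X) = (X² + X²) + 135 = 2*X² + 135 = 135 + 2*X²)
(p(-127) + 32986) + N = ((135 + 2*(-127)²) + 32986) - 4480 = ((135 + 2*16129) + 32986) - 4480 = ((135 + 32258) + 32986) - 4480 = (32393 + 32986) - 4480 = 65379 - 4480 = 60899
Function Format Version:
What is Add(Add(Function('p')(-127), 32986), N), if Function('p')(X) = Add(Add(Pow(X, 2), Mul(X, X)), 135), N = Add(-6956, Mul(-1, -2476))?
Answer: 60899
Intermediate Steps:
N = -4480 (N = Add(-6956, 2476) = -4480)
Function('p')(X) = Add(135, Mul(2, Pow(X, 2))) (Function('p')(X) = Add(Add(Pow(X, 2), Pow(X, 2)), 135) = Add(Mul(2, Pow(X, 2)), 135) = Add(135, Mul(2, Pow(X, 2))))
Add(Add(Function('p')(-127), 32986), N) = Add(Add(Add(135, Mul(2, Pow(-127, 2))), 32986), -4480) = Add(Add(Add(135, Mul(2, 16129)), 32986), -4480) = Add(Add(Add(135, 32258), 32986), -4480) = Add(Add(32393, 32986), -4480) = Add(65379, -4480) = 60899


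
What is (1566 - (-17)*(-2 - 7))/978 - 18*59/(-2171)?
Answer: 1368753/707746 ≈ 1.9340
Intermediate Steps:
(1566 - (-17)*(-2 - 7))/978 - 18*59/(-2171) = (1566 - (-17)*(-9))*(1/978) - 1062*(-1/2171) = (1566 - 1*153)*(1/978) + 1062/2171 = (1566 - 153)*(1/978) + 1062/2171 = 1413*(1/978) + 1062/2171 = 471/326 + 1062/2171 = 1368753/707746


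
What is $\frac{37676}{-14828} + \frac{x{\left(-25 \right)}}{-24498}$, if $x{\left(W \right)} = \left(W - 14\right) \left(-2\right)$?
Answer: $- \frac{38505968}{15135681} \approx -2.5441$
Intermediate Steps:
$x{\left(W \right)} = 28 - 2 W$ ($x{\left(W \right)} = \left(W - 14\right) \left(-2\right) = \left(-14 + W\right) \left(-2\right) = 28 - 2 W$)
$\frac{37676}{-14828} + \frac{x{\left(-25 \right)}}{-24498} = \frac{37676}{-14828} + \frac{28 - -50}{-24498} = 37676 \left(- \frac{1}{14828}\right) + \left(28 + 50\right) \left(- \frac{1}{24498}\right) = - \frac{9419}{3707} + 78 \left(- \frac{1}{24498}\right) = - \frac{9419}{3707} - \frac{13}{4083} = - \frac{38505968}{15135681}$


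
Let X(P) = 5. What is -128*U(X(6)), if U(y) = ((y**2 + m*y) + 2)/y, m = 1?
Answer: -4096/5 ≈ -819.20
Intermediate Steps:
U(y) = (2 + y + y**2)/y (U(y) = ((y**2 + 1*y) + 2)/y = ((y**2 + y) + 2)/y = ((y + y**2) + 2)/y = (2 + y + y**2)/y)
-128*U(X(6)) = -128*(1 + 5 + 2/5) = -128*32/5 = -4096/5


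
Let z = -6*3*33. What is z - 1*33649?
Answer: -34243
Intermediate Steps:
z = -594 (z = -18*33 = -594)
z - 1*33649 = -594 - 1*33649 = -594 - 33649 = -34243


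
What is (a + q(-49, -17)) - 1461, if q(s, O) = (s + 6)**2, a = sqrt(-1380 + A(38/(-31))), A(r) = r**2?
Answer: 388 + 8*I*sqrt(20699)/31 ≈ 388.0 + 37.128*I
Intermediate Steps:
a = 8*I*sqrt(20699)/31 (a = sqrt(-1380 + (38/(-31))**2) = sqrt(-1380 + (38*(-1/31))**2) = sqrt(-1380 + (-38/31)**2) = sqrt(-1380 + 1444/961) = sqrt(-1324736/961) = 8*I*sqrt(20699)/31 ≈ 37.128*I)
q(s, O) = (6 + s)**2
(a + q(-49, -17)) - 1461 = (8*I*sqrt(20699)/31 + (6 - 49)**2) - 1461 = (8*I*sqrt(20699)/31 + (-43)**2) - 1461 = (8*I*sqrt(20699)/31 + 1849) - 1461 = (1849 + 8*I*sqrt(20699)/31) - 1461 = 388 + 8*I*sqrt(20699)/31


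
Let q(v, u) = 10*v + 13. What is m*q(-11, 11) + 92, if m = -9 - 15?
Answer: 2420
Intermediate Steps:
m = -24
q(v, u) = 13 + 10*v
m*q(-11, 11) + 92 = -24*(13 + 10*(-11)) + 92 = -24*(13 - 110) + 92 = -24*(-97) + 92 = 2328 + 92 = 2420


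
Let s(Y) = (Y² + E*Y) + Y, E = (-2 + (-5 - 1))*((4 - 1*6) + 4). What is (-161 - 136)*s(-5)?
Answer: -29700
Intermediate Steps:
E = -16 (E = (-2 - 6)*((4 - 6) + 4) = -8*(-2 + 4) = -8*2 = -16)
s(Y) = Y² - 15*Y (s(Y) = (Y² - 16*Y) + Y = Y² - 15*Y)
(-161 - 136)*s(-5) = (-161 - 136)*(-5*(-15 - 5)) = -(-1485)*(-20) = -297*100 = -29700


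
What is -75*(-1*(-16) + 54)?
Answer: -5250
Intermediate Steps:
-75*(-1*(-16) + 54) = -75*(16 + 54) = -75*70 = -5250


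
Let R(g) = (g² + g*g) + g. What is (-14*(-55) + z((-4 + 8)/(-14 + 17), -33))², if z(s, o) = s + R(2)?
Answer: 5494336/9 ≈ 6.1048e+5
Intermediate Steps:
R(g) = g + 2*g² (R(g) = (g² + g²) + g = 2*g² + g = g + 2*g²)
z(s, o) = 10 + s (z(s, o) = s + 2*(1 + 2*2) = s + 2*(1 + 4) = s + 2*5 = s + 10 = 10 + s)
(-14*(-55) + z((-4 + 8)/(-14 + 17), -33))² = (-14*(-55) + (10 + (-4 + 8)/(-14 + 17)))² = (770 + (10 + 4/3))² = (770 + 34/3)² = (2344/3)² = 5494336/9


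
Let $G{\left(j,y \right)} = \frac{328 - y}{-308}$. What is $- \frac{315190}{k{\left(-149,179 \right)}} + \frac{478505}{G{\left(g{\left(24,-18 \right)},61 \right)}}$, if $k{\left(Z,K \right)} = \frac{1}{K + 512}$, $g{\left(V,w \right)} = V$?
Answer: $- \frac{58298988970}{267} \approx -2.1835 \cdot 10^{8}$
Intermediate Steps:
$G{\left(j,y \right)} = - \frac{82}{77} + \frac{y}{308}$ ($G{\left(j,y \right)} = \left(328 - y\right) \left(- \frac{1}{308}\right) = - \frac{82}{77} + \frac{y}{308}$)
$k{\left(Z,K \right)} = \frac{1}{512 + K}$
$- \frac{315190}{k{\left(-149,179 \right)}} + \frac{478505}{G{\left(g{\left(24,-18 \right)},61 \right)}} = - \frac{315190}{\frac{1}{512 + 179}} + \frac{478505}{- \frac{82}{77} + \frac{1}{308} \cdot 61} = - \frac{315190}{\frac{1}{691}} + \frac{478505}{- \frac{82}{77} + \frac{61}{308}} = - 315190 \frac{1}{\frac{1}{691}} + \frac{478505}{- \frac{267}{308}} = \left(-315190\right) 691 + 478505 \left(- \frac{308}{267}\right) = -217796290 - \frac{147379540}{267} = - \frac{58298988970}{267}$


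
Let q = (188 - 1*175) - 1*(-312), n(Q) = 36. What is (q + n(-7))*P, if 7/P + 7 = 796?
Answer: 2527/789 ≈ 3.2028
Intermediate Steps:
q = 325 (q = (188 - 175) + 312 = 13 + 312 = 325)
P = 7/789 (P = 7/(-7 + 796) = 7/789 ≈ 0.0088720)
(q + n(-7))*P = (325 + 36)*(7/789) = 361*(7/789) = 2527/789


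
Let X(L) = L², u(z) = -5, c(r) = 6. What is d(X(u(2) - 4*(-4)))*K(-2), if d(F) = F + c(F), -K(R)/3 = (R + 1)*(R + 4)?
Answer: 762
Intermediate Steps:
K(R) = -3*(1 + R)*(4 + R) (K(R) = -3*(R + 1)*(R + 4) = -3*(1 + R)*(4 + R))
d(F) = 6 + F (d(F) = F + 6 = 6 + F)
d(X(u(2) - 4*(-4)))*K(-2) = (6 + (-5 - 4*(-4))²)*(-12 - 15*(-2) - 3*(-2)²) = (6 + (-5 + 16)²)*(-12 + 30 - 3*4) = (6 + 11²)*(-12 + 30 - 12) = (6 + 121)*6 = 127*6 = 762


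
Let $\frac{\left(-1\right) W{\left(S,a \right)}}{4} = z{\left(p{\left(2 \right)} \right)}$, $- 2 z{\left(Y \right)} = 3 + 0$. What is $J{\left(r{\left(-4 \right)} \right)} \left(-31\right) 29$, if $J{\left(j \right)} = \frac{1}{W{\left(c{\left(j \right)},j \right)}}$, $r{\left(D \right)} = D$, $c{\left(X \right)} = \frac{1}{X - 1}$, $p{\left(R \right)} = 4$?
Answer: $- \frac{899}{6} \approx -149.83$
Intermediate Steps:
$c{\left(X \right)} = \frac{1}{-1 + X}$
$z{\left(Y \right)} = - \frac{3}{2}$ ($z{\left(Y \right)} = - \frac{3 + 0}{2} = \left(- \frac{1}{2}\right) 3 = - \frac{3}{2}$)
$W{\left(S,a \right)} = 6$ ($W{\left(S,a \right)} = \left(-4\right) \left(- \frac{3}{2}\right) = 6$)
$J{\left(j \right)} = \frac{1}{6}$
$J{\left(r{\left(-4 \right)} \right)} \left(-31\right) 29 = \frac{1}{6} \left(-31\right) 29 = \left(- \frac{31}{6}\right) 29 = - \frac{899}{6}$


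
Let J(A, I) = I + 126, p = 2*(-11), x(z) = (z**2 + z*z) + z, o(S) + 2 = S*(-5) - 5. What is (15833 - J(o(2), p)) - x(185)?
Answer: -52906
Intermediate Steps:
o(S) = -7 - 5*S (o(S) = -2 + (S*(-5) - 5) = -2 + (-5*S - 5) = -2 + (-5 - 5*S) = -7 - 5*S)
x(z) = z + 2*z**2 (x(z) = (z**2 + z**2) + z = 2*z**2 + z = z + 2*z**2)
p = -22
J(A, I) = 126 + I
(15833 - J(o(2), p)) - x(185) = (15833 - (126 - 22)) - 185*(1 + 2*185) = (15833 - 1*104) - 185*(1 + 370) = (15833 - 104) - 185*371 = 15729 - 1*68635 = 15729 - 68635 = -52906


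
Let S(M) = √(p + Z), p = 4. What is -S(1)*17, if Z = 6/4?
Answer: -17*√22/2 ≈ -39.869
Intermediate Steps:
Z = 3/2 (Z = 6*(¼) = 3/2 ≈ 1.5000)
S(M) = √22/2 (S(M) = √(4 + 3/2) = √(11/2) = √22/2)
-S(1)*17 = -√22/2*17 = -17*√22/2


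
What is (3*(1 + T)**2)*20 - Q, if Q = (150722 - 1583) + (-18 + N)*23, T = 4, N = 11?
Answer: -147478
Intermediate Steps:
Q = 148978 (Q = (150722 - 1583) + (-18 + 11)*23 = 149139 - 7*23 = 149139 - 161 = 148978)
(3*(1 + T)**2)*20 - Q = (3*(1 + 4)**2)*20 - 1*148978 = (3*5**2)*20 - 148978 = (3*25)*20 - 148978 = 75*20 - 148978 = 1500 - 148978 = -147478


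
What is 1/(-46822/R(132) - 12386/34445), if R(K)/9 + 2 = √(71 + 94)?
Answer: 502752917357235/1300175209393528712 - 249985519409475*√165/1300175209393528712 ≈ -0.0020831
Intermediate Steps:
R(K) = -18 + 9*√165 (R(K) = -18 + 9*√(71 + 94) = -18 + 9*√165)
1/(-46822/R(132) - 12386/34445) = 1/(-46822/(-18 + 9*√165) - 12386/34445) = 1/(-12386/34445 - 46822/(-18 + 9*√165))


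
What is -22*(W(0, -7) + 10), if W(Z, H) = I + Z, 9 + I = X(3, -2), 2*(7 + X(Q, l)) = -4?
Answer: 176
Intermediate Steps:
X(Q, l) = -9 (X(Q, l) = -7 + (½)*(-4) = -7 - 2 = -9)
I = -18 (I = -9 - 9 = -18)
W(Z, H) = -18 + Z
-22*(W(0, -7) + 10) = -22*((-18 + 0) + 10) = -22*(-18 + 10) = -22*(-8) = 176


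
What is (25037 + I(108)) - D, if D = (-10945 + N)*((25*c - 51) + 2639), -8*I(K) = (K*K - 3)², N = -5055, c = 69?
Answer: 416285375/8 ≈ 5.2036e+7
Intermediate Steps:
I(K) = -(-3 + K²)²/8 (I(K) = -(K*K - 3)²/8 = -(K² - 3)²/8 = -(-3 + K²)²/8)
D = -69008000 (D = (-10945 - 5055)*((25*69 - 51) + 2639) = -16000*((1725 - 51) + 2639) = -16000*(1674 + 2639) = -16000*4313 = -69008000)
(25037 + I(108)) - D = (25037 - (-3 + 108²)²/8) - 1*(-69008000) = (25037 - (-3 + 11664)²/8) + 69008000 = (25037 - ⅛*11661²) + 69008000 = (25037 - ⅛*135978921) + 69008000 = (25037 - 135978921/8) + 69008000 = -135778625/8 + 69008000 = 416285375/8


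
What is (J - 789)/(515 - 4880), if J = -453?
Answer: 138/485 ≈ 0.28454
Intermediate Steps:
(J - 789)/(515 - 4880) = (-453 - 789)/(515 - 4880) = -1242/(-4365) = -1242*(-1/4365) = 138/485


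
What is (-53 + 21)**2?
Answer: 1024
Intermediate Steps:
(-53 + 21)**2 = (-32)**2 = 1024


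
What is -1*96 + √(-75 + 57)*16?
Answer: -96 + 48*I*√2 ≈ -96.0 + 67.882*I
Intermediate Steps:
-1*96 + √(-75 + 57)*16 = -96 + √(-18)*16 = -96 + (3*I*√2)*16 = -96 + 48*I*√2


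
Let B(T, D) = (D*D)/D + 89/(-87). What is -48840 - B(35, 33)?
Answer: -4251862/87 ≈ -48872.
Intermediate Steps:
B(T, D) = -89/87 + D (B(T, D) = D²/D + 89*(-1/87) = D - 89/87 = -89/87 + D)
-48840 - B(35, 33) = -48840 - (-89/87 + 33) = -48840 - 1*2782/87 = -48840 - 2782/87 = -4251862/87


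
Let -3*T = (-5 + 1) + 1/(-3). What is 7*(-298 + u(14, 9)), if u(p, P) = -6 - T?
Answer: -19243/9 ≈ -2138.1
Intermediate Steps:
T = 13/9 (T = -((-5 + 1) + 1/(-3))/3 = -(-4 - ⅓)/3 = -⅓*(-13/3) = 13/9 ≈ 1.4444)
u(p, P) = -67/9 (u(p, P) = -6 - 1*13/9 = -6 - 13/9 = -67/9)
7*(-298 + u(14, 9)) = 7*(-298 - 67/9) = 7*(-2749/9) = -19243/9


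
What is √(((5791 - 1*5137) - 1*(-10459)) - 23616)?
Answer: I*√12503 ≈ 111.82*I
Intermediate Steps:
√(((5791 - 1*5137) - 1*(-10459)) - 23616) = √(((5791 - 5137) + 10459) - 23616) = √((654 + 10459) - 23616) = √(11113 - 23616) = √(-12503) = I*√12503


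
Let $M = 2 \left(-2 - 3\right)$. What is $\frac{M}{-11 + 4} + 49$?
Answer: $\frac{353}{7} \approx 50.429$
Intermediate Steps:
$M = -10$ ($M = 2 \left(-5\right) = -10$)
$\frac{M}{-11 + 4} + 49 = - \frac{10}{-11 + 4} + 49 = - \frac{10}{-7} + 49 = \left(-10\right) \left(- \frac{1}{7}\right) + 49 = \frac{10}{7} + 49 = \frac{353}{7}$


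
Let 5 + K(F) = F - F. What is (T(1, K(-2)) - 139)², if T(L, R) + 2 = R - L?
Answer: 21609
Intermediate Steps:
K(F) = -5 (K(F) = -5 + (F - F) = -5 + 0 = -5)
T(L, R) = -2 + R - L (T(L, R) = -2 + (R - L) = -2 + R - L)
(T(1, K(-2)) - 139)² = ((-2 - 5 - 1*1) - 139)² = ((-2 - 5 - 1) - 139)² = (-8 - 139)² = (-147)² = 21609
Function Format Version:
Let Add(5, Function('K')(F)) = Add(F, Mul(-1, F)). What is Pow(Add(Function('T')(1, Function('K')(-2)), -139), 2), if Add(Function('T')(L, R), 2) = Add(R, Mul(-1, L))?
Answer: 21609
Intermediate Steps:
Function('K')(F) = -5 (Function('K')(F) = Add(-5, Add(F, Mul(-1, F))) = Add(-5, 0) = -5)
Function('T')(L, R) = Add(-2, R, Mul(-1, L)) (Function('T')(L, R) = Add(-2, Add(R, Mul(-1, L))) = Add(-2, R, Mul(-1, L)))
Pow(Add(Function('T')(1, Function('K')(-2)), -139), 2) = Pow(Add(Add(-2, -5, Mul(-1, 1)), -139), 2) = Pow(Add(Add(-2, -5, -1), -139), 2) = Pow(Add(-8, -139), 2) = Pow(-147, 2) = 21609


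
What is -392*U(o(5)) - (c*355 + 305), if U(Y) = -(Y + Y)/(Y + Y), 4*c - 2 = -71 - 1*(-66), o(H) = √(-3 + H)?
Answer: 1413/4 ≈ 353.25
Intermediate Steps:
c = -¾ (c = ½ + (-71 - 1*(-66))/4 = ½ + (-71 + 66)/4 = ½ + (¼)*(-5) = ½ - 5/4 = -¾ ≈ -0.75000)
U(Y) = -1 (U(Y) = -2*Y/(2*Y) = -2*Y*1/(2*Y) = -1*1 = -1)
-392*U(o(5)) - (c*355 + 305) = -392*(-1) - (-¾*355 + 305) = 392 - (-1065/4 + 305) = 392 - 1*155/4 = 392 - 155/4 = 1413/4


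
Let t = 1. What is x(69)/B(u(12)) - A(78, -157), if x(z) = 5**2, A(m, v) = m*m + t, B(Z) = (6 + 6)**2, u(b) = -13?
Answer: -876215/144 ≈ -6084.8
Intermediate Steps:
B(Z) = 144 (B(Z) = 12**2 = 144)
A(m, v) = 1 + m**2 (A(m, v) = m*m + 1 = m**2 + 1 = 1 + m**2)
x(z) = 25
x(69)/B(u(12)) - A(78, -157) = 25/144 - (1 + 78**2) = 25*(1/144) - (1 + 6084) = 25/144 - 1*6085 = 25/144 - 6085 = -876215/144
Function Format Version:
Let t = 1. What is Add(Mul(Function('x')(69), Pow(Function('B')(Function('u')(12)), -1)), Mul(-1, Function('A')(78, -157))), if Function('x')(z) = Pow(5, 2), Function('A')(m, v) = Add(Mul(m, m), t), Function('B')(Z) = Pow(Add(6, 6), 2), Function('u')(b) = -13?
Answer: Rational(-876215, 144) ≈ -6084.8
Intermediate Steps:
Function('B')(Z) = 144 (Function('B')(Z) = Pow(12, 2) = 144)
Function('A')(m, v) = Add(1, Pow(m, 2)) (Function('A')(m, v) = Add(Mul(m, m), 1) = Add(Pow(m, 2), 1) = Add(1, Pow(m, 2)))
Function('x')(z) = 25
Add(Mul(Function('x')(69), Pow(Function('B')(Function('u')(12)), -1)), Mul(-1, Function('A')(78, -157))) = Add(Mul(25, Pow(144, -1)), Mul(-1, Add(1, Pow(78, 2)))) = Add(Mul(25, Rational(1, 144)), Mul(-1, Add(1, 6084))) = Add(Rational(25, 144), Mul(-1, 6085)) = Add(Rational(25, 144), -6085) = Rational(-876215, 144)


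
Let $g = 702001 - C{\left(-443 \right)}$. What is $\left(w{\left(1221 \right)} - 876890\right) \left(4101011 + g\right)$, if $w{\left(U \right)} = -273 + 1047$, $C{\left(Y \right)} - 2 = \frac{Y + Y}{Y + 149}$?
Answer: $- \frac{618574716527132}{147} \approx -4.208 \cdot 10^{12}$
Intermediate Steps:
$C{\left(Y \right)} = 2 + \frac{2 Y}{149 + Y}$ ($C{\left(Y \right)} = 2 + \frac{Y + Y}{Y + 149} = 2 + \frac{2 Y}{149 + Y}$)
$w{\left(U \right)} = 774$
$g = \frac{103193410}{147}$ ($g = 702001 - \frac{2 \left(149 + 2 \left(-443\right)\right)}{149 - 443} = 702001 - \frac{2 \left(149 - 886\right)}{-294} = 702001 - 2 \left(- \frac{1}{294}\right) \left(-737\right) = 702001 - \frac{737}{147} = \frac{103193410}{147} \approx 7.02 \cdot 10^{5}$)
$\left(w{\left(1221 \right)} - 876890\right) \left(4101011 + g\right) = \left(774 - 876890\right) \left(4101011 + \frac{103193410}{147}\right) = \left(-876116\right) \frac{706042027}{147} = - \frac{618574716527132}{147}$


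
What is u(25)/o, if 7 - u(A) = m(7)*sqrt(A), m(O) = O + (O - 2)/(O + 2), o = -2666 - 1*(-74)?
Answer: 277/23328 ≈ 0.011874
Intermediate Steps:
o = -2592 (o = -2666 + 74 = -2592)
m(O) = O + (-2 + O)/(2 + O)
u(A) = 7 - 68*sqrt(A)/9 (u(A) = 7 - (-2 + 7**2 + 3*7)/(2 + 7)*sqrt(A) = 7 - (-2 + 49 + 21)/9*sqrt(A) = 7 - (1/9)*68*sqrt(A) = 7 - 68*sqrt(A)/9)
u(25)/o = (7 - 68*sqrt(25)/9)/(-2592) = (7 - 68/9*5)*(-1/2592) = (7 - 340/9)*(-1/2592) = -277/9*(-1/2592) = 277/23328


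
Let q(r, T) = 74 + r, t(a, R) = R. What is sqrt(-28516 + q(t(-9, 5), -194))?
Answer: I*sqrt(28437) ≈ 168.63*I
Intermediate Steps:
sqrt(-28516 + q(t(-9, 5), -194)) = sqrt(-28516 + (74 + 5)) = sqrt(-28516 + 79) = sqrt(-28437) = I*sqrt(28437)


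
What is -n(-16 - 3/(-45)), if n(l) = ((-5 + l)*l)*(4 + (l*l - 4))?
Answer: -4286702566/50625 ≈ -84676.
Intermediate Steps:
n(l) = l³*(-5 + l) (n(l) = (l*(-5 + l))*(4 + (l² - 4)) = (l*(-5 + l))*(4 + (-4 + l²)) = (l*(-5 + l))*l² = l³*(-5 + l))
-n(-16 - 3/(-45)) = -(-16 - 3/(-45))³*(-5 + (-16 - 3/(-45))) = -(-16 - 3*(-1)/45)³*(-5 + (-16 - 3*(-1)/45)) = -(-16 - 1*(-1/15))³*(-5 + (-16 - 1*(-1/15))) = -(-16 + 1/15)³*(-5 + (-16 + 1/15)) = -(-239/15)³*(-5 - 239/15) = -(-13651919)*(-314)/(3375*15) = -1*4286702566/50625 = -4286702566/50625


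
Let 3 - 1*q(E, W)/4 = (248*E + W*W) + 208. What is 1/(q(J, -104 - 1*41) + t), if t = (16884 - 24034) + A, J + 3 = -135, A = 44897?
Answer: 1/89723 ≈ 1.1145e-5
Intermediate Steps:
J = -138 (J = -3 - 135 = -138)
q(E, W) = -820 - 992*E - 4*W**2 (q(E, W) = 12 - 4*((248*E + W*W) + 208) = 12 - 4*((248*E + W**2) + 208) = 12 - 4*((W**2 + 248*E) + 208) = 12 - 4*(208 + W**2 + 248*E) = 12 + (-832 - 992*E - 4*W**2) = -820 - 992*E - 4*W**2)
t = 37747 (t = (16884 - 24034) + 44897 = -7150 + 44897 = 37747)
1/(q(J, -104 - 1*41) + t) = 1/((-820 - 992*(-138) - 4*(-104 - 1*41)**2) + 37747) = 1/((-820 + 136896 - 4*(-104 - 41)**2) + 37747) = 1/((-820 + 136896 - 4*(-145)**2) + 37747) = 1/((-820 + 136896 - 4*21025) + 37747) = 1/((-820 + 136896 - 84100) + 37747) = 1/(51976 + 37747) = 1/89723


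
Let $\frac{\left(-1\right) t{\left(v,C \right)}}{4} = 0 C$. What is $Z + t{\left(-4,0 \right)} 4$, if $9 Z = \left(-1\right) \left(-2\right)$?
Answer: $\frac{2}{9} \approx 0.22222$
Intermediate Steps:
$t{\left(v,C \right)} = 0$ ($t{\left(v,C \right)} = - 4 \cdot 0 C = \left(-4\right) 0 = 0$)
$Z = \frac{2}{9}$ ($Z = \frac{\left(-1\right) \left(-2\right)}{9} = \frac{1}{9} \cdot 2 = \frac{2}{9} \approx 0.22222$)
$Z + t{\left(-4,0 \right)} 4 = \frac{2}{9} + 0 \cdot 4 = \frac{2}{9} + 0 = \frac{2}{9}$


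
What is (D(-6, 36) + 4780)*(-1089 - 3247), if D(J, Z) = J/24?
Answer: -20724996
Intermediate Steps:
D(J, Z) = J/24 (D(J, Z) = J*(1/24) = J/24)
(D(-6, 36) + 4780)*(-1089 - 3247) = ((1/24)*(-6) + 4780)*(-1089 - 3247) = (-¼ + 4780)*(-4336) = (19119/4)*(-4336) = -20724996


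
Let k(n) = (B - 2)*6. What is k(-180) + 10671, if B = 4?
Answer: 10683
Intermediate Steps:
k(n) = 12 (k(n) = (4 - 2)*6 = 2*6 = 12)
k(-180) + 10671 = 12 + 10671 = 10683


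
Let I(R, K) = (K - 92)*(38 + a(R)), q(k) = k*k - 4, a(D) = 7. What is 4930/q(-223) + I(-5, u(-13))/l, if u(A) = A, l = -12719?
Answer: 500261/1062945 ≈ 0.47064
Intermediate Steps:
q(k) = -4 + k² (q(k) = k² - 4 = -4 + k²)
I(R, K) = -4140 + 45*K (I(R, K) = (K - 92)*(38 + 7) = (-92 + K)*45 = -4140 + 45*K)
4930/q(-223) + I(-5, u(-13))/l = 4930/(-4 + (-223)²) + (-4140 + 45*(-13))/(-12719) = 4930/(-4 + 49729) + (-4140 - 585)*(-1/12719) = 4930/49725 - 4725*(-1/12719) = 4930*(1/49725) + 675/1817 = 58/585 + 675/1817 = 500261/1062945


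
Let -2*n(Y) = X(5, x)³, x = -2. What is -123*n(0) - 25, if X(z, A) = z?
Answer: 15325/2 ≈ 7662.5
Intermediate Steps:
n(Y) = -125/2 (n(Y) = -½*5³ = -½*125 = -125/2)
-123*n(0) - 25 = -123*(-125/2) - 25 = 15375/2 - 25 = 15325/2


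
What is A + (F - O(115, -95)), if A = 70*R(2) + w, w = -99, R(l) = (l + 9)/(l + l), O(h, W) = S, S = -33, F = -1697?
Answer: -3141/2 ≈ -1570.5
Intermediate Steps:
O(h, W) = -33
R(l) = (9 + l)/(2*l) (R(l) = (9 + l)/((2*l)) = (9 + l)*(1/(2*l)) = (9 + l)/(2*l))
A = 187/2 (A = 70*((1/2)*(9 + 2)/2) - 99 = 70*((1/2)*(1/2)*11) - 99 = 70*(11/4) - 99 = 385/2 - 99 = 187/2 ≈ 93.500)
A + (F - O(115, -95)) = 187/2 + (-1697 - 1*(-33)) = 187/2 + (-1697 + 33) = 187/2 - 1664 = -3141/2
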